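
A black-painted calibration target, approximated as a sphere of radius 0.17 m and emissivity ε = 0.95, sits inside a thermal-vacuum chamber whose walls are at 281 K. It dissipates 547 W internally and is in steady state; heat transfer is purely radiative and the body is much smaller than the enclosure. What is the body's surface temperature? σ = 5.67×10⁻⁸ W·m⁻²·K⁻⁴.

For a small grey body in a large enclosure, net radiated power = εσA(T⁴ − T_w⁴).
Steady state: P = εσA(T⁴ − T_w⁴) with A = 4πr² = 0.3632 m².
T⁴ = P/(εσA) + T_w⁴ = 547/(0.95·5.67×10⁻⁸·0.3632) + (281)⁴
    = 2.796×10¹⁰ + 6.235×10⁹ = 3.420×10¹⁰ K⁴.

T ≈ 430 K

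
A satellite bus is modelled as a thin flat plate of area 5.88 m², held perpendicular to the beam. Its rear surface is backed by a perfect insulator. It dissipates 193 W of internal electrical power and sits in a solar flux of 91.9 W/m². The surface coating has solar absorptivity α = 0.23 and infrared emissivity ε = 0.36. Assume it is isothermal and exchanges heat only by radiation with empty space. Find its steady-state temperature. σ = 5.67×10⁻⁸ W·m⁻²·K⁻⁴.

T ≈ 227 K

At steady state, absorbed solar power + internal power = radiated power.
Absorbed: α·S·A_cross = 0.23·91.9·5.880 = 124.3 W (cross-section A).
Total input = 124.3 + 193 = 317.3 W.
Radiated: εσ·A_surf·T⁴ with A_surf = A = 5.880 m².
T⁴ = 317.3/(0.36·5.67×10⁻⁸·5.880) = 2.644×10⁹ K⁴.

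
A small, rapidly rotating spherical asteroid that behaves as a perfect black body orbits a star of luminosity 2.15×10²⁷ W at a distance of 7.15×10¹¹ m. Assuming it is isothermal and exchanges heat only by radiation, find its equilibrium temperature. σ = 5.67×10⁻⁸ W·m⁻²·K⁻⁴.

T ≈ 196 K

First find the stellar flux at distance d: S = L/(4πd²) = 2.15×10²⁷/(4π·(7.15×10¹¹)²) = 334.7 W/m².
For an isothermal sphere, absorbed (1−a)S·πr² = emitted σ·4πr²·T⁴, so T⁴ = (1−a)S/(4σ).
T⁴ = 1.00·334.7/(4·5.67×10⁻⁸) = 1.476×10⁹ K⁴.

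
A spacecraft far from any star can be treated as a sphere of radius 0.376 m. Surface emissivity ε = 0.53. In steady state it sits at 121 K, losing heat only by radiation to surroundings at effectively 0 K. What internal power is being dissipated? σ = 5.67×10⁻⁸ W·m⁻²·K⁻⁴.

P ≈ 11.4 W

Steady state: P = εσA T⁴.
A = 4πr² = 1.777 m²; T⁴ = (121)⁴ = 2.144×10⁸ K⁴.
P = 0.53 × 5.67×10⁻⁸ × 1.777 × 2.144×10⁸.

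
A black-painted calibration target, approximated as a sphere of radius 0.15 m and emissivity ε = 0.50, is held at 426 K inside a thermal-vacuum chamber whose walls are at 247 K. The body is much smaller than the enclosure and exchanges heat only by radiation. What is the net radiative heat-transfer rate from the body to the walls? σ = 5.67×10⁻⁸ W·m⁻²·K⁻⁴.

P_net ≈ 234 W

For a small grey body in a large enclosure: P_net = εσA(T_body⁴ − T_wall⁴).
A = 4πr² = 0.2827 m²; T_body⁴ − T_wall⁴ = 3.293×10¹⁰ − 3.722×10⁹ = 2.921×10¹⁰ K⁴.
|P_net| = 0.50·5.67×10⁻⁸·0.2827·2.921×10¹⁰.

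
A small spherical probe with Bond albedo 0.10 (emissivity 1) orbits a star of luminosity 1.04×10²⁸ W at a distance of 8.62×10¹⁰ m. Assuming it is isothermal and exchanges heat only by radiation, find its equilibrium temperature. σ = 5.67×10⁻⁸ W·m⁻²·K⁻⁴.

T ≈ 815 K

First find the stellar flux at distance d: S = L/(4πd²) = 1.04×10²⁸/(4π·(8.62×10¹⁰)²) = 1.114×10⁵ W/m².
For an isothermal sphere, absorbed (1−a)S·πr² = emitted σ·4πr²·T⁴, so T⁴ = (1−a)S/(4σ).
T⁴ = 0.900·1.114×10⁵/(4·5.67×10⁻⁸) = 4.420×10¹¹ K⁴.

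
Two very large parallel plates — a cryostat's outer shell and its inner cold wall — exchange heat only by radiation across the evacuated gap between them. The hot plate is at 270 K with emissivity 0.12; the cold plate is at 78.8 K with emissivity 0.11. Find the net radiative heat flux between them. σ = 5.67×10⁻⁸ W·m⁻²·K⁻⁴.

For two infinite grey parallel plates, q = σ(T₁⁴ − T₂⁴)/(1/ε₁ + 1/ε₂ − 1).
T₁⁴ − T₂⁴ = 5.314×10⁹ − 3.856×10⁷ = 5.276×10⁹ K⁴.
1/ε₁ + 1/ε₂ − 1 = 8.333 + 9.091 − 1 = 16.42.
q = 5.67×10⁻⁸ × 5.276×10⁹ / 16.42.

q ≈ 18.2 W/m²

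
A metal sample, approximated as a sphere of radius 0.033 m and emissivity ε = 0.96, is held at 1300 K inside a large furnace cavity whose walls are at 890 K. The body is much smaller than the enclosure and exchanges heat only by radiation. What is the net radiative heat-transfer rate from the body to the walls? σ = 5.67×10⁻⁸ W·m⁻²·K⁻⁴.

For a small grey body in a large enclosure: P_net = εσA(T_body⁴ − T_wall⁴).
A = 4πr² = 0.01368 m²; T_body⁴ − T_wall⁴ = 2.856×10¹² − 6.274×10¹¹ = 2.229×10¹² K⁴.
|P_net| = 0.96·5.67×10⁻⁸·0.01368·2.229×10¹².

P_net ≈ 1660 W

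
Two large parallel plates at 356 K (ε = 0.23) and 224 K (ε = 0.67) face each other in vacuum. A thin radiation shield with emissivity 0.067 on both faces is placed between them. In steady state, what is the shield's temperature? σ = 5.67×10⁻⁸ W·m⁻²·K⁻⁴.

In steady state the net flux on the hot side equals that on the cold side.
σ(T₁⁴−T_s⁴)/D₁ = σ(T_s⁴−T₂⁴)/D₂, with D₁ = 1/ε₁+1/ε_s−1 = 18.27, D₂ = 1/ε_s+1/ε₂−1 = 15.42.
Solve for T_s⁴: T_s⁴ = (D₂·T₁⁴ + D₁·T₂⁴)/(D₁+D₂) = 8.716×10⁹ K⁴.

T_s ≈ 306 K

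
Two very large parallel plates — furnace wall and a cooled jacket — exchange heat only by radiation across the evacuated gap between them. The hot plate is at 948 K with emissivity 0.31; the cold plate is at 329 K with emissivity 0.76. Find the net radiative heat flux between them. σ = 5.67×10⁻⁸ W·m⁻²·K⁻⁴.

q ≈ 12700 W/m²

For two infinite grey parallel plates, q = σ(T₁⁴ − T₂⁴)/(1/ε₁ + 1/ε₂ − 1).
T₁⁴ − T₂⁴ = 8.077×10¹¹ − 1.172×10¹⁰ = 7.960×10¹¹ K⁴.
1/ε₁ + 1/ε₂ − 1 = 3.226 + 1.316 − 1 = 3.542.
q = 5.67×10⁻⁸ × 7.960×10¹¹ / 3.542.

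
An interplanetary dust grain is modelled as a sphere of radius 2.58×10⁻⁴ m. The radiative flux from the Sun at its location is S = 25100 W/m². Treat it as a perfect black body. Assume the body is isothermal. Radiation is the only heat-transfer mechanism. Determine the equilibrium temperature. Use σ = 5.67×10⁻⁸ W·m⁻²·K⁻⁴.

At equilibrium, absorbed power = emitted power.
Absorbing cross-section = πr² = 2.091×10⁻⁷ m²; emitting surface = 4πr² = 8.365×10⁻⁷ m² (ratio 4).
S·A_cross = εσ·A_surf·T⁴  ⇒  T⁴ = S/(4σ).
T⁴ = 1.00·25100/(4·5.67×10⁻⁸) = 1.107×10¹¹ K⁴.
T = (1.107×10¹¹)^(1/4).

T ≈ 577 K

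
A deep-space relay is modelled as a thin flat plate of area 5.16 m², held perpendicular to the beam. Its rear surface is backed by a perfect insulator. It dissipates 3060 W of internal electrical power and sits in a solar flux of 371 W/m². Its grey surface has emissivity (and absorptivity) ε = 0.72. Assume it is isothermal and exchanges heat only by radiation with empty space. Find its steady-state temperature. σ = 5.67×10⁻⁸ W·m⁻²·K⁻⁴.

At steady state, absorbed solar power + internal power = radiated power.
Absorbed: α·S·A_cross = 0.72·371·5.160 = 1378 W (cross-section A).
Total input = 1378 + 3060 = 4438 W.
Radiated: εσ·A_surf·T⁴ with A_surf = A = 5.160 m².
T⁴ = 4438/(0.72·5.67×10⁻⁸·5.160) = 2.107×10¹⁰ K⁴.

T ≈ 381 K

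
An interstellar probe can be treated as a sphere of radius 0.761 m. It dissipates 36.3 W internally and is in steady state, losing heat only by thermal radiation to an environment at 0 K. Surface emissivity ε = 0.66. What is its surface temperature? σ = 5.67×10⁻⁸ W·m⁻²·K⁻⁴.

Steady state: internal power = radiated power, P = εσA T⁴.
Radiating area A = 4πr² = 7.277 m².
T⁴ = P/(εσA) = 36.3/(0.66·5.67×10⁻⁸·7.277) = 1.333×10⁸ K⁴.
T = (1.333×10⁸)^(1/4).

T ≈ 107 K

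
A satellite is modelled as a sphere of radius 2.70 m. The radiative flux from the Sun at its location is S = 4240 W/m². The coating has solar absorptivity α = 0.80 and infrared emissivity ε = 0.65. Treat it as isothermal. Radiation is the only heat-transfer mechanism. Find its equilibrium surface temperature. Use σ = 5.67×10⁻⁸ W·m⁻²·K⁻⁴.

At equilibrium, absorbed power = emitted power.
Absorbing cross-section = πr² = 22.90 m²; emitting surface = 4πr² = 91.61 m² (ratio 4).
αS·A_cross = εσ·A_surf·T⁴  ⇒  T⁴ = αS/(ε·4σ).
T⁴ = 0.800·4240/(0.65·4·5.67×10⁻⁸) = 2.301×10¹⁰ K⁴.
T = (2.301×10¹⁰)^(1/4).

T ≈ 389 K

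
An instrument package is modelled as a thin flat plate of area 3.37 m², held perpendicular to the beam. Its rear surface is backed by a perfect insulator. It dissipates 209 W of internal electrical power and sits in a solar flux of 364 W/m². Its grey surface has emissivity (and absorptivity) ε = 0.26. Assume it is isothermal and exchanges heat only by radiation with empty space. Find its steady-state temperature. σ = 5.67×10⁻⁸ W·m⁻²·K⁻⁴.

T ≈ 321 K

At steady state, absorbed solar power + internal power = radiated power.
Absorbed: α·S·A_cross = 0.26·364·3.370 = 318.9 W (cross-section A).
Total input = 318.9 + 209 = 527.9 W.
Radiated: εσ·A_surf·T⁴ with A_surf = A = 3.370 m².
T⁴ = 527.9/(0.26·5.67×10⁻⁸·3.370) = 1.063×10¹⁰ K⁴.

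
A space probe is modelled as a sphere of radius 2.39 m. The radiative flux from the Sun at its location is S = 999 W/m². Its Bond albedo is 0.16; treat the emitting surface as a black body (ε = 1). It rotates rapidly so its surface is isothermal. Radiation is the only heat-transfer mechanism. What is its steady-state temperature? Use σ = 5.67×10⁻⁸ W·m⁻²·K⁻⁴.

T ≈ 247 K

At equilibrium, absorbed power = emitted power.
Absorbing cross-section = πr² = 17.95 m²; emitting surface = 4πr² = 71.78 m² (ratio 4).
(1−a)S·A_cross = εσ·A_surf·T⁴  ⇒  T⁴ = (1−a)S/(4σ).
T⁴ = 0.840·999/(4·5.67×10⁻⁸) = 3.700×10⁹ K⁴.
T = (3.700×10⁹)^(1/4).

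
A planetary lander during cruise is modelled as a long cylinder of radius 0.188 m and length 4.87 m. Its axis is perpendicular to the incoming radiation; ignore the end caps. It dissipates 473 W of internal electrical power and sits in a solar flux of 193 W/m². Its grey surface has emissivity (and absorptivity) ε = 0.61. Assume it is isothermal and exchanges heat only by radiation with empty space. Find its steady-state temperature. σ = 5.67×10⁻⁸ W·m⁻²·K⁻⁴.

T ≈ 243 K

At steady state, absorbed solar power + internal power = radiated power.
Absorbed: α·S·A_cross = 0.61·193·1.831 = 215.6 W (cross-section 2rL).
Total input = 215.6 + 473 = 688.6 W.
Radiated: εσ·A_surf·T⁴ with A_surf = 2πrL = 5.753 m².
T⁴ = 688.6/(0.61·5.67×10⁻⁸·5.753) = 3.461×10⁹ K⁴.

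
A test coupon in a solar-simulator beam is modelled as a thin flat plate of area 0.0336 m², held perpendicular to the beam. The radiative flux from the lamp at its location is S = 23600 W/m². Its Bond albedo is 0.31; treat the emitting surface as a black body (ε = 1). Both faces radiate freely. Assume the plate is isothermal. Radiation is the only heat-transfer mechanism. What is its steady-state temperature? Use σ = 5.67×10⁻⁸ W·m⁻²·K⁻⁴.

T ≈ 616 K

At equilibrium, absorbed power = emitted power.
Absorbing cross-section = A = 0.03360 m²; emitting surface = 2A = 0.06720 m² (ratio 2).
(1−a)S·A_cross = εσ·A_surf·T⁴  ⇒  T⁴ = (1−a)S/(2σ).
T⁴ = 0.690·23600/(2·5.67×10⁻⁸) = 1.436×10¹¹ K⁴.
T = (1.436×10¹¹)^(1/4).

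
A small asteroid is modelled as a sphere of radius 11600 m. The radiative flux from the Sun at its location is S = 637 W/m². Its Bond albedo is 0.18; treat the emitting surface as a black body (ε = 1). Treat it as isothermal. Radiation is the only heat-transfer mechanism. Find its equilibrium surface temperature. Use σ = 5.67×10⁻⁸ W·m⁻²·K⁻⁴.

At equilibrium, absorbed power = emitted power.
Absorbing cross-section = πr² = 4.227×10⁸ m²; emitting surface = 4πr² = 1.691×10⁹ m² (ratio 4).
(1−a)S·A_cross = εσ·A_surf·T⁴  ⇒  T⁴ = (1−a)S/(4σ).
T⁴ = 0.820·637/(4·5.67×10⁻⁸) = 2.303×10⁹ K⁴.
T = (2.303×10⁹)^(1/4).

T ≈ 219 K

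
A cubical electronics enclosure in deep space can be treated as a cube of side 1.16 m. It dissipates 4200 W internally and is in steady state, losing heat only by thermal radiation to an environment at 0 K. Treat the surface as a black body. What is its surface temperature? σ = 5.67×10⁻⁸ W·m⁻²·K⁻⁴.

T ≈ 309 K

Steady state: internal power = radiated power, P = εσA T⁴.
Radiating area A = 6L² = 8.074 m².
T⁴ = P/(εσA) = 4200/(1.0·5.67×10⁻⁸·8.074) = 9.175×10⁹ K⁴.
T = (9.175×10⁹)^(1/4).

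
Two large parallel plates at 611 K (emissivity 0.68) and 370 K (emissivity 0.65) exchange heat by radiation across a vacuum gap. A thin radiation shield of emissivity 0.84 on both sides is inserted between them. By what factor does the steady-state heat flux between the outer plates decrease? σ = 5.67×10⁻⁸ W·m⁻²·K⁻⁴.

factor ≈ 1.69

Without shield: q₀ = σΔ(T⁴)/(1/ε₁+1/ε₂−1) with denominator 2.009.
With shield the two gaps are in series; the resistances add: (1/ε₁+1/ε_s−1)+(1/ε_s+1/ε₂−1) = 1.661+1.729 = 3.390.
Heat-flux ratio q₀/q = 3.390/2.009.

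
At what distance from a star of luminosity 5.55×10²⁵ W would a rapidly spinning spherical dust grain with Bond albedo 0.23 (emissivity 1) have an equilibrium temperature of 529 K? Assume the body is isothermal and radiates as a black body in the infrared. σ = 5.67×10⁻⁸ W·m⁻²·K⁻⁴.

For an isothermal black-emitting sphere, (1−a)S·πr² = σ·4πr²·T⁴ ⇒ S = 4σT⁴/(1−a).
S = 4·5.67×10⁻⁸·(529)⁴/0.770 = 23070 W/m².
Flux falls as S = L/(4πd²), so d = √(L/(4πS)) = √(5.55×10²⁵/(4π·23070)).

d ≈ 1.38×10¹⁰ m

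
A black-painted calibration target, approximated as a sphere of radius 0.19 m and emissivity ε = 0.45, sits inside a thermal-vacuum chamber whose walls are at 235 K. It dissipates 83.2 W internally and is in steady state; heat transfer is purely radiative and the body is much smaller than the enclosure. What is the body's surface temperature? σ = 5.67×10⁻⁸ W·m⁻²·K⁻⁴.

T ≈ 318 K

For a small grey body in a large enclosure, net radiated power = εσA(T⁴ − T_w⁴).
Steady state: P = εσA(T⁴ − T_w⁴) with A = 4πr² = 0.4536 m².
T⁴ = P/(εσA) + T_w⁴ = 83.2/(0.45·5.67×10⁻⁸·0.4536) + (235)⁴
    = 7.188×10⁹ + 3.050×10⁹ = 1.024×10¹⁰ K⁴.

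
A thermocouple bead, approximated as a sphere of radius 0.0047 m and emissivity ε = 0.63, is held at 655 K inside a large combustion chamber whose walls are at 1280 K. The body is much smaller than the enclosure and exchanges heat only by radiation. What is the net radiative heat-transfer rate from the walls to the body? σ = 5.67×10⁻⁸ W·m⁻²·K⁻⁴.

P_net ≈ 24.8 W

For a small grey body in a large enclosure: P_net = εσA(T_body⁴ − T_wall⁴).
A = 4πr² = 2.776×10⁻⁴ m²; T_body⁴ − T_wall⁴ = 1.841×10¹¹ − 2.684×10¹² = -2.500×10¹² K⁴.
|P_net| = 0.63·5.67×10⁻⁸·2.776×10⁻⁴·2.500×10¹².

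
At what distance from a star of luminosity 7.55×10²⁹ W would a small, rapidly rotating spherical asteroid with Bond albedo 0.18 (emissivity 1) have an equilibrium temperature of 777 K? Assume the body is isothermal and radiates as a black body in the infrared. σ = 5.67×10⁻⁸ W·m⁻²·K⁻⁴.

For an isothermal black-emitting sphere, (1−a)S·πr² = σ·4πr²·T⁴ ⇒ S = 4σT⁴/(1−a).
S = 4·5.67×10⁻⁸·(777)⁴/0.820 = 1.008×10⁵ W/m².
Flux falls as S = L/(4πd²), so d = √(L/(4πS)) = √(7.55×10²⁹/(4π·1.008×10⁵)).

d ≈ 7.72×10¹¹ m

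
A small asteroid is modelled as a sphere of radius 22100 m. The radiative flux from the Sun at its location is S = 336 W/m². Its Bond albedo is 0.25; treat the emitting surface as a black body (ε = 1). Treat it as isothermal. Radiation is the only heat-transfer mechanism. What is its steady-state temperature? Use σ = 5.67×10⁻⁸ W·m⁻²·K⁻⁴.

At equilibrium, absorbed power = emitted power.
Absorbing cross-section = πr² = 1.534×10⁹ m²; emitting surface = 4πr² = 6.138×10⁹ m² (ratio 4).
(1−a)S·A_cross = εσ·A_surf·T⁴  ⇒  T⁴ = (1−a)S/(4σ).
T⁴ = 0.750·336/(4·5.67×10⁻⁸) = 1.111×10⁹ K⁴.
T = (1.111×10⁹)^(1/4).

T ≈ 183 K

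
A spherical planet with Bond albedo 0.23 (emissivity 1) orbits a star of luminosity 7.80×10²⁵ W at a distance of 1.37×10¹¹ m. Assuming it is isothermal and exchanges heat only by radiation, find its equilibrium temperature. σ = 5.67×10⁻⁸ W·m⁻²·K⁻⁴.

T ≈ 183 K

First find the stellar flux at distance d: S = L/(4πd²) = 7.80×10²⁵/(4π·(1.37×10¹¹)²) = 330.7 W/m².
For an isothermal sphere, absorbed (1−a)S·πr² = emitted σ·4πr²·T⁴, so T⁴ = (1−a)S/(4σ).
T⁴ = 0.770·330.7/(4·5.67×10⁻⁸) = 1.123×10⁹ K⁴.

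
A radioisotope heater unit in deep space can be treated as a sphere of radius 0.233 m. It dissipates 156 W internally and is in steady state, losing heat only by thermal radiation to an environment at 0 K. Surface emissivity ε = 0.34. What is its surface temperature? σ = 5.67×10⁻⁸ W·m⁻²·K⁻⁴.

Steady state: internal power = radiated power, P = εσA T⁴.
Radiating area A = 4πr² = 0.6822 m².
T⁴ = P/(εσA) = 156/(0.34·5.67×10⁻⁸·0.6822) = 1.186×10¹⁰ K⁴.
T = (1.186×10¹⁰)^(1/4).

T ≈ 330 K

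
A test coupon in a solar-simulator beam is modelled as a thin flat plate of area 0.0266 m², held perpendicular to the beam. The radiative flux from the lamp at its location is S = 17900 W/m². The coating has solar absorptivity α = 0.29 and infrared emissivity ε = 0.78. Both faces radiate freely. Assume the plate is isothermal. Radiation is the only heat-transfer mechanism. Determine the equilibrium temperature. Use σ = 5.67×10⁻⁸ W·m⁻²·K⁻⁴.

T ≈ 492 K

At equilibrium, absorbed power = emitted power.
Absorbing cross-section = A = 0.02660 m²; emitting surface = 2A = 0.05320 m² (ratio 2).
αS·A_cross = εσ·A_surf·T⁴  ⇒  T⁴ = αS/(ε·2σ).
T⁴ = 0.290·17900/(0.78·2·5.67×10⁻⁸) = 5.869×10¹⁰ K⁴.
T = (5.869×10¹⁰)^(1/4).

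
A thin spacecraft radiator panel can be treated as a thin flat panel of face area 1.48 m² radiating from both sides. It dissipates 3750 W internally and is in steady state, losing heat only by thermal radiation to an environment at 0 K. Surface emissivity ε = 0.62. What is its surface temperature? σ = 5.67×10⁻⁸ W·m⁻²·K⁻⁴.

Steady state: internal power = radiated power, P = εσA T⁴.
Radiating area A = 2·1.48 = 2.960 m².
T⁴ = P/(εσA) = 3750/(0.62·5.67×10⁻⁸·2.960) = 3.604×10¹⁰ K⁴.
T = (3.604×10¹⁰)^(1/4).

T ≈ 436 K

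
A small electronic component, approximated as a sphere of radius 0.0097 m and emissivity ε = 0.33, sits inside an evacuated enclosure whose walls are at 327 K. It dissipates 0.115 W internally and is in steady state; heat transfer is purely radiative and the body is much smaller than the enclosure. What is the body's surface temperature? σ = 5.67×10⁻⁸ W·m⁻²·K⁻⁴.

T ≈ 359 K

For a small grey body in a large enclosure, net radiated power = εσA(T⁴ − T_w⁴).
Steady state: P = εσA(T⁴ − T_w⁴) with A = 4πr² = 0.001182 m².
T⁴ = P/(εσA) + T_w⁴ = 0.115/(0.33·5.67×10⁻⁸·0.001182) + (327)⁴
    = 5.198×10⁹ + 1.143×10¹⁰ = 1.663×10¹⁰ K⁴.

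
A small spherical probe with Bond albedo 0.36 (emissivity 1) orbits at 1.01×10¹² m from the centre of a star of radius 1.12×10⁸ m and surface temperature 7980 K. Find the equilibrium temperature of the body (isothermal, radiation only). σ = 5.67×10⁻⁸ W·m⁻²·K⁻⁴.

T ≈ 53.1 K

The star's surface emits σT_*⁴; at distance d the flux is S = σT_*⁴(R_*/d)².
S = 5.67×10⁻⁸·(7980)⁴·(1.12×10⁸/1.01×10¹²)² = 2.827 W/m².
For an isothermal sphere T⁴ = (1−a)S/(4σ) = 7.979×10⁶ K⁴.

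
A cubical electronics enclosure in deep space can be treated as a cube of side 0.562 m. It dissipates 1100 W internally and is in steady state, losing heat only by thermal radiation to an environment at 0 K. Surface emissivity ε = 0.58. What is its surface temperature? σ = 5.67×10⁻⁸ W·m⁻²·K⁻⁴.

T ≈ 364 K

Steady state: internal power = radiated power, P = εσA T⁴.
Radiating area A = 6L² = 1.895 m².
T⁴ = P/(εσA) = 1100/(0.58·5.67×10⁻⁸·1.895) = 1.765×10¹⁰ K⁴.
T = (1.765×10¹⁰)^(1/4).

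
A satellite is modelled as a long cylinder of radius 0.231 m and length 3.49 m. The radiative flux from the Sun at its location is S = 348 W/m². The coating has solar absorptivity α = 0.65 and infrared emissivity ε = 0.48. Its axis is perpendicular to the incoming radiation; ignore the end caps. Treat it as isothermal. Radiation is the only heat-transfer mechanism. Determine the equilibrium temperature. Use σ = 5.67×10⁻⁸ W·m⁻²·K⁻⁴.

T ≈ 227 K

At equilibrium, absorbed power = emitted power.
Absorbing cross-section = 2rL = 1.612 m²; emitting surface = 2πrL = 5.065 m² (ratio π).
αS·A_cross = εσ·A_surf·T⁴  ⇒  T⁴ = αS/(ε·πσ).
T⁴ = 0.650·348/(0.48·π·5.67×10⁻⁸) = 2.646×10⁹ K⁴.
T = (2.646×10⁹)^(1/4).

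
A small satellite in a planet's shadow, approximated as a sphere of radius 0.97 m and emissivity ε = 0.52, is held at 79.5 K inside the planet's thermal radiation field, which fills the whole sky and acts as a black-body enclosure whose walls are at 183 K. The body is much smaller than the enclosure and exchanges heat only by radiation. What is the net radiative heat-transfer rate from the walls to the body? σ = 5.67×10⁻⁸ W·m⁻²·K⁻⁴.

For a small grey body in a large enclosure: P_net = εσA(T_body⁴ − T_wall⁴).
A = 4πr² = 11.82 m²; T_body⁴ − T_wall⁴ = 3.995×10⁷ − 1.122×10⁹ = -1.082×10⁹ K⁴.
|P_net| = 0.52·5.67×10⁻⁸·11.82·1.082×10⁹.

P_net ≈ 377 W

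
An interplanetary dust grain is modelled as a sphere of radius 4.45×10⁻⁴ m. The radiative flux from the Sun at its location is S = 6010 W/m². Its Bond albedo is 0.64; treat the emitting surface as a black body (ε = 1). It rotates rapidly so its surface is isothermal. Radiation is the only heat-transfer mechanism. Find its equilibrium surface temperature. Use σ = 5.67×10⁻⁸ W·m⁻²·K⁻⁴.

T ≈ 313 K

At equilibrium, absorbed power = emitted power.
Absorbing cross-section = πr² = 6.221×10⁻⁷ m²; emitting surface = 4πr² = 2.488×10⁻⁶ m² (ratio 4).
(1−a)S·A_cross = εσ·A_surf·T⁴  ⇒  T⁴ = (1−a)S/(4σ).
T⁴ = 0.360·6010/(4·5.67×10⁻⁸) = 9.540×10⁹ K⁴.
T = (9.540×10⁹)^(1/4).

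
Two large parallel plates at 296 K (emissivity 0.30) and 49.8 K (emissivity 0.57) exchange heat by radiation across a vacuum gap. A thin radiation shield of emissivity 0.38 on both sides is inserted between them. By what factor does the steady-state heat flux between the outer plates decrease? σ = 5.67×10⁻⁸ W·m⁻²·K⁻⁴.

factor ≈ 2.04

Without shield: q₀ = σΔ(T⁴)/(1/ε₁+1/ε₂−1) with denominator 4.088.
With shield the two gaps are in series; the resistances add: (1/ε₁+1/ε_s−1)+(1/ε_s+1/ε₂−1) = 4.965+3.386 = 8.351.
Heat-flux ratio q₀/q = 8.351/4.088.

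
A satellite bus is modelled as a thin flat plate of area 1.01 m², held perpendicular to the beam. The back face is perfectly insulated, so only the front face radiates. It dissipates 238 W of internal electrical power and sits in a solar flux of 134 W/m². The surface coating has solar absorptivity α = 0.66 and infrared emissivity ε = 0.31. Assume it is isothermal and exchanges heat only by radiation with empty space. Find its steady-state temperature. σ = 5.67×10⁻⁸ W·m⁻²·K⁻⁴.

At steady state, absorbed solar power + internal power = radiated power.
Absorbed: α·S·A_cross = 0.66·134·1.010 = 89.32 W (cross-section A).
Total input = 89.32 + 238 = 327.3 W.
Radiated: εσ·A_surf·T⁴ with A_surf = A = 1.010 m².
T⁴ = 327.3/(0.31·5.67×10⁻⁸·1.010) = 1.844×10¹⁰ K⁴.

T ≈ 368 K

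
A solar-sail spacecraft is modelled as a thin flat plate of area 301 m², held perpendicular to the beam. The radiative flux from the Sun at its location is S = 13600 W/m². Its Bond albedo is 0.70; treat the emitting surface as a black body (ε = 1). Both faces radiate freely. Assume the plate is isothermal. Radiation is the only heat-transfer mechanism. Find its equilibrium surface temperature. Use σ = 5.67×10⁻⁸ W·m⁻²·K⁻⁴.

At equilibrium, absorbed power = emitted power.
Absorbing cross-section = A = 301.0 m²; emitting surface = 2A = 602.0 m² (ratio 2).
(1−a)S·A_cross = εσ·A_surf·T⁴  ⇒  T⁴ = (1−a)S/(2σ).
T⁴ = 0.300·13600/(2·5.67×10⁻⁸) = 3.598×10¹⁰ K⁴.
T = (3.598×10¹⁰)^(1/4).

T ≈ 436 K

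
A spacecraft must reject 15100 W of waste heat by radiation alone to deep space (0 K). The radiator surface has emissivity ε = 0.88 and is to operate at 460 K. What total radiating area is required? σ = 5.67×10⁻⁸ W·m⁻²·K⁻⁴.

P = εσA T⁴ ⇒ A = P/(εσT⁴).
T⁴ = 4.477×10¹⁰ K⁴.
A = 15100/(0.88 × 5.67×10⁻⁸ × 4.477×10¹⁰).

A ≈ 6.76 m²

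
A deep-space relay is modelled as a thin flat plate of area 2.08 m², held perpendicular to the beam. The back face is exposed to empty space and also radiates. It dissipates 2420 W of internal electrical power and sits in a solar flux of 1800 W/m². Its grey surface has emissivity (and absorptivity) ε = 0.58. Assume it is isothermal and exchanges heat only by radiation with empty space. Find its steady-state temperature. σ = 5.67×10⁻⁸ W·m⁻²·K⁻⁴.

At steady state, absorbed solar power + internal power = radiated power.
Absorbed: α·S·A_cross = 0.58·1800·2.080 = 2172 W (cross-section A).
Total input = 2172 + 2420 = 4592 W.
Radiated: εσ·A_surf·T⁴ with A_surf = 2A = 4.160 m².
T⁴ = 4592/(0.58·5.67×10⁻⁸·4.160) = 3.356×10¹⁰ K⁴.

T ≈ 428 K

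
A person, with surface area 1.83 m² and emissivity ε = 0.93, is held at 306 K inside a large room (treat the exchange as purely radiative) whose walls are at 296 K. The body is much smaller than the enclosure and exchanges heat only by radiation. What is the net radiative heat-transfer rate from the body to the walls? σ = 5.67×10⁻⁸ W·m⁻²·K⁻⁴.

For a small grey body in a large enclosure: P_net = εσA(T_body⁴ − T_wall⁴).
A = 1.83 m²; T_body⁴ − T_wall⁴ = 8.768×10⁹ − 7.677×10⁹ = 1.091×10⁹ K⁴.
|P_net| = 0.93·5.67×10⁻⁸·1.830·1.091×10⁹.

P_net ≈ 105 W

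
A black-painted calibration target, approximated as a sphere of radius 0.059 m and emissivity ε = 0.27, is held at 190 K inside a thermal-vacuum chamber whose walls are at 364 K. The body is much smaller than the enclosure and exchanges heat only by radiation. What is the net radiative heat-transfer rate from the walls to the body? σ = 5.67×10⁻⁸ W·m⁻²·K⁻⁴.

For a small grey body in a large enclosure: P_net = εσA(T_body⁴ − T_wall⁴).
A = 4πr² = 0.04374 m²; T_body⁴ − T_wall⁴ = 1.303×10⁹ − 1.756×10¹⁰ = -1.625×10¹⁰ K⁴.
|P_net| = 0.27·5.67×10⁻⁸·0.04374·1.625×10¹⁰.

P_net ≈ 10.9 W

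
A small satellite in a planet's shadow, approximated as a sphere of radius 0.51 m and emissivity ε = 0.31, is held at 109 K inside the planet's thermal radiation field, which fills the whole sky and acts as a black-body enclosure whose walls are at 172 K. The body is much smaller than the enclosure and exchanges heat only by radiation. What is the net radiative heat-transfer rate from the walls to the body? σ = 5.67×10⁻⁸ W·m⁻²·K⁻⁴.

For a small grey body in a large enclosure: P_net = εσA(T_body⁴ − T_wall⁴).
A = 4πr² = 3.269 m²; T_body⁴ − T_wall⁴ = 1.412×10⁸ − 8.752×10⁸ = -7.341×10⁸ K⁴.
|P_net| = 0.31·5.67×10⁻⁸·3.269·7.341×10⁸.

P_net ≈ 42.2 W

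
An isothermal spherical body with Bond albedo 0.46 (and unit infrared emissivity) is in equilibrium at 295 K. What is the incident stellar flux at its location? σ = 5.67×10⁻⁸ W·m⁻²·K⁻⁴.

S ≈ 3180 W/m²

(1−a)S·πr² = σ·4πr²·T⁴ ⇒ S = 4σT⁴/(1−a).
S = 4·5.67×10⁻⁸·7.573×10⁹/0.540.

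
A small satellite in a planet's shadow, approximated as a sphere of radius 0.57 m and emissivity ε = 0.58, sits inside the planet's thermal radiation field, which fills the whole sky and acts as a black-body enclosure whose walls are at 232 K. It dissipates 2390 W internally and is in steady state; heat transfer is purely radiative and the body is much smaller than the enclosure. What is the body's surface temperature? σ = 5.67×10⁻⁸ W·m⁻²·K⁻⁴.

For a small grey body in a large enclosure, net radiated power = εσA(T⁴ − T_w⁴).
Steady state: P = εσA(T⁴ − T_w⁴) with A = 4πr² = 4.083 m².
T⁴ = P/(εσA) + T_w⁴ = 2390/(0.58·5.67×10⁻⁸·4.083) + (232)⁴
    = 1.780×10¹⁰ + 2.897×10⁹ = 2.070×10¹⁰ K⁴.

T ≈ 379 K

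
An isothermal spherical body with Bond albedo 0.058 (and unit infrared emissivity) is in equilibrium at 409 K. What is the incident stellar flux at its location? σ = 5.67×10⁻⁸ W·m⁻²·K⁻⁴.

S ≈ 6740 W/m²

(1−a)S·πr² = σ·4πr²·T⁴ ⇒ S = 4σT⁴/(1−a).
S = 4·5.67×10⁻⁸·2.798×10¹⁰/0.942.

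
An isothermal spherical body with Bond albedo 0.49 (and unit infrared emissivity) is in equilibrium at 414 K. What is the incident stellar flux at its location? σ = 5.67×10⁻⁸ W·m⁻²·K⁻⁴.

(1−a)S·πr² = σ·4πr²·T⁴ ⇒ S = 4σT⁴/(1−a).
S = 4·5.67×10⁻⁸·2.938×10¹⁰/0.510.

S ≈ 13100 W/m²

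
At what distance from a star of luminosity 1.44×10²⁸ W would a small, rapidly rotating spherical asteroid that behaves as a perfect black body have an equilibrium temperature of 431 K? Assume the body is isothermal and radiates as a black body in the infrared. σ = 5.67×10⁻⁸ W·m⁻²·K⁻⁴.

d ≈ 3.83×10¹¹ m

For an isothermal black-emitting sphere, (1−a)S·πr² = σ·4πr²·T⁴ ⇒ S = 4σT⁴/(1−a).
S = 4·5.67×10⁻⁸·(431)⁴/1.00 = 7826 W/m².
Flux falls as S = L/(4πd²), so d = √(L/(4πS)) = √(1.44×10²⁸/(4π·7826)).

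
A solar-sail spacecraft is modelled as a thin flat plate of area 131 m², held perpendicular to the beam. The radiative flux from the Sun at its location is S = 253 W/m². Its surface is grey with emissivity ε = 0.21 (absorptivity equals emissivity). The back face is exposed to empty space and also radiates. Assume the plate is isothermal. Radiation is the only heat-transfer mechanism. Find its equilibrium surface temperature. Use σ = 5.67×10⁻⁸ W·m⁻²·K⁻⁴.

T ≈ 217 K

At equilibrium, absorbed power = emitted power.
Absorbing cross-section = A = 131.0 m²; emitting surface = 2A = 262.0 m² (ratio 2).
εS·A_cross = εσ·A_surf·T⁴  ⇒  T⁴ = S/(2σ)   (ε cancels).
T⁴ = 253/(2·5.67×10⁻⁸) = 2.231×10⁹ K⁴.
T = (2.231×10⁹)^(1/4).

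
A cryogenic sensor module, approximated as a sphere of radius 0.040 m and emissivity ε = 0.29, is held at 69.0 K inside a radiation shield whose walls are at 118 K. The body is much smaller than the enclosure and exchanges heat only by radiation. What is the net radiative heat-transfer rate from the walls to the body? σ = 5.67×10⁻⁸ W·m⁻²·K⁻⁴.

For a small grey body in a large enclosure: P_net = εσA(T_body⁴ − T_wall⁴).
A = 4πr² = 0.02011 m²; T_body⁴ − T_wall⁴ = 2.267×10⁷ − 1.939×10⁸ = -1.712×10⁸ K⁴.
|P_net| = 0.29·5.67×10⁻⁸·0.02011·1.712×10⁸.

P_net ≈ 0.0566 W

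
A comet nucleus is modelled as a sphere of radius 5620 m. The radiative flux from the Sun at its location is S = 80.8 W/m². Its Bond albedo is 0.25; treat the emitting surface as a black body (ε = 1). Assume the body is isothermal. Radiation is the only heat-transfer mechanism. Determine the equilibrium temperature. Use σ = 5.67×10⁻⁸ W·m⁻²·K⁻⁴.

At equilibrium, absorbed power = emitted power.
Absorbing cross-section = πr² = 9.923×10⁷ m²; emitting surface = 4πr² = 3.969×10⁸ m² (ratio 4).
(1−a)S·A_cross = εσ·A_surf·T⁴  ⇒  T⁴ = (1−a)S/(4σ).
T⁴ = 0.750·80.8/(4·5.67×10⁻⁸) = 2.672×10⁸ K⁴.
T = (2.672×10⁸)^(1/4).

T ≈ 128 K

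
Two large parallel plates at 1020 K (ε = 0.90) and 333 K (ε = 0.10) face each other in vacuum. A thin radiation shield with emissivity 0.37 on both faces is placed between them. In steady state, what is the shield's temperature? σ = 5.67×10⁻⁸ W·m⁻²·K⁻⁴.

In steady state the net flux on the hot side equals that on the cold side.
σ(T₁⁴−T_s⁴)/D₁ = σ(T_s⁴−T₂⁴)/D₂, with D₁ = 1/ε₁+1/ε_s−1 = 2.814, D₂ = 1/ε_s+1/ε₂−1 = 11.70.
Solve for T_s⁴: T_s⁴ = (D₂·T₁⁴ + D₁·T₂⁴)/(D₁+D₂) = 8.750×10¹¹ K⁴.

T_s ≈ 967 K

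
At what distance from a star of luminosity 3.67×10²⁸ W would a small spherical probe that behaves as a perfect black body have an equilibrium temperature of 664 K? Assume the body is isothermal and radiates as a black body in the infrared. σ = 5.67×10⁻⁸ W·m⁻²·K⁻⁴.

For an isothermal black-emitting sphere, (1−a)S·πr² = σ·4πr²·T⁴ ⇒ S = 4σT⁴/(1−a).
S = 4·5.67×10⁻⁸·(664)⁴/1.00 = 44090 W/m².
Flux falls as S = L/(4πd²), so d = √(L/(4πS)) = √(3.67×10²⁸/(4π·44090)).

d ≈ 2.57×10¹¹ m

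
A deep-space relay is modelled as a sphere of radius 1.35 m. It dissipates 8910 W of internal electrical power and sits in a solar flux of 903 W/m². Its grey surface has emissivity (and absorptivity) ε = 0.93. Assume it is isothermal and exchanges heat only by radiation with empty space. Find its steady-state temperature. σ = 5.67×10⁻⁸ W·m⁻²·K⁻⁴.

T ≈ 326 K

At steady state, absorbed solar power + internal power = radiated power.
Absorbed: α·S·A_cross = 0.93·903·5.726 = 4808 W (cross-section πr²).
Total input = 4808 + 8910 = 13720 W.
Radiated: εσ·A_surf·T⁴ with A_surf = 4πr² = 22.90 m².
T⁴ = 13720/(0.93·5.67×10⁻⁸·22.90) = 1.136×10¹⁰ K⁴.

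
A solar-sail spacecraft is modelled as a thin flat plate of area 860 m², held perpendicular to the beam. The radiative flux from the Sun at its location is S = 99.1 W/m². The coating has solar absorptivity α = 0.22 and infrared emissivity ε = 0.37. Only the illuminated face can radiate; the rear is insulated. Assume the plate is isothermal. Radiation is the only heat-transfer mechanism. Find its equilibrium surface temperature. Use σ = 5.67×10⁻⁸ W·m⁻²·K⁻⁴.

T ≈ 180 K

At equilibrium, absorbed power = emitted power.
Absorbing cross-section = A = 860.0 m²; emitting surface = A = 860.0 m² (ratio 1).
αS·A_cross = εσ·A_surf·T⁴  ⇒  T⁴ = αS/(ε·1σ).
T⁴ = 0.220·99.1/(0.37·1·5.67×10⁻⁸) = 1.039×10⁹ K⁴.
T = (1.039×10⁹)^(1/4).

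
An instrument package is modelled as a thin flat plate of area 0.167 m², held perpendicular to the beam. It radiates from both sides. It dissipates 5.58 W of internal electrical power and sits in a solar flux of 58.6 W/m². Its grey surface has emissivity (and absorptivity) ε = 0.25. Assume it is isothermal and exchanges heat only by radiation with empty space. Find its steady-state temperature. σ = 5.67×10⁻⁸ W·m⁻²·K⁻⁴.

T ≈ 203 K

At steady state, absorbed solar power + internal power = radiated power.
Absorbed: α·S·A_cross = 0.25·58.6·0.1670 = 2.447 W (cross-section A).
Total input = 2.447 + 5.58 = 8.027 W.
Radiated: εσ·A_surf·T⁴ with A_surf = 2A = 0.3340 m².
T⁴ = 8.027/(0.25·5.67×10⁻⁸·0.3340) = 1.695×10⁹ K⁴.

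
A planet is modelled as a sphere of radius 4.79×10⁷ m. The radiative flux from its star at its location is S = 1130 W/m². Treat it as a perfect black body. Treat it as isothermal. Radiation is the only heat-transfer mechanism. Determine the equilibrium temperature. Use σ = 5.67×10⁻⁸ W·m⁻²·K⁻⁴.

T ≈ 266 K

At equilibrium, absorbed power = emitted power.
Absorbing cross-section = πr² = 7.208×10¹⁵ m²; emitting surface = 4πr² = 2.883×10¹⁶ m² (ratio 4).
S·A_cross = εσ·A_surf·T⁴  ⇒  T⁴ = S/(4σ).
T⁴ = 1.00·1130/(4·5.67×10⁻⁸) = 4.982×10⁹ K⁴.
T = (4.982×10⁹)^(1/4).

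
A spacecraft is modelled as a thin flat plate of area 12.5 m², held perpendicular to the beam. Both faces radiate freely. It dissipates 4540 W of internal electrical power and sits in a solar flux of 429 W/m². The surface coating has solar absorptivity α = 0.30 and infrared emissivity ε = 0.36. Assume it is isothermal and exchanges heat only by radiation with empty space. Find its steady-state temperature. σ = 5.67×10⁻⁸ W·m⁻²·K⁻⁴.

At steady state, absorbed solar power + internal power = radiated power.
Absorbed: α·S·A_cross = 0.30·429·12.50 = 1609 W (cross-section A).
Total input = 1609 + 4540 = 6149 W.
Radiated: εσ·A_surf·T⁴ with A_surf = 2A = 25.00 m².
T⁴ = 6149/(0.36·5.67×10⁻⁸·25.00) = 1.205×10¹⁰ K⁴.

T ≈ 331 K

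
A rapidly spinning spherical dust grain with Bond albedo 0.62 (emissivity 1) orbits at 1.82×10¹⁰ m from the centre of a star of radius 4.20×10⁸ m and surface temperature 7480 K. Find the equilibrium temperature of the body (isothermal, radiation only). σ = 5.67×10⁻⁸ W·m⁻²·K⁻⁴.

The star's surface emits σT_*⁴; at distance d the flux is S = σT_*⁴(R_*/d)².
S = 5.67×10⁻⁸·(7480)⁴·(4.20×10⁸/1.82×10¹⁰)² = 94520 W/m².
For an isothermal sphere T⁴ = (1−a)S/(4σ) = 1.584×10¹¹ K⁴.

T ≈ 631 K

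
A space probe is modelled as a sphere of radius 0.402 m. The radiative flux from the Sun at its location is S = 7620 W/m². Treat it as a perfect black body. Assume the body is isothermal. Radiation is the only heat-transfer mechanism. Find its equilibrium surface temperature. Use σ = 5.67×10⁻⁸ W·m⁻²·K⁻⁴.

At equilibrium, absorbed power = emitted power.
Absorbing cross-section = πr² = 0.5077 m²; emitting surface = 4πr² = 2.031 m² (ratio 4).
S·A_cross = εσ·A_surf·T⁴  ⇒  T⁴ = S/(4σ).
T⁴ = 1.00·7620/(4·5.67×10⁻⁸) = 3.360×10¹⁰ K⁴.
T = (3.360×10¹⁰)^(1/4).

T ≈ 428 K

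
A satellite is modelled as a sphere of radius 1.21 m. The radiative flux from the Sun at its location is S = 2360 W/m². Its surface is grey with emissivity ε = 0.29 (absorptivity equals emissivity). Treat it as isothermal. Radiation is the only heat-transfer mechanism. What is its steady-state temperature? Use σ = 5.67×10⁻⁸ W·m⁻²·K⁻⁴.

T ≈ 319 K

At equilibrium, absorbed power = emitted power.
Absorbing cross-section = πr² = 4.600 m²; emitting surface = 4πr² = 18.40 m² (ratio 4).
εS·A_cross = εσ·A_surf·T⁴  ⇒  T⁴ = S/(4σ)   (ε cancels).
T⁴ = 2360/(4·5.67×10⁻⁸) = 1.041×10¹⁰ K⁴.
T = (1.041×10¹⁰)^(1/4).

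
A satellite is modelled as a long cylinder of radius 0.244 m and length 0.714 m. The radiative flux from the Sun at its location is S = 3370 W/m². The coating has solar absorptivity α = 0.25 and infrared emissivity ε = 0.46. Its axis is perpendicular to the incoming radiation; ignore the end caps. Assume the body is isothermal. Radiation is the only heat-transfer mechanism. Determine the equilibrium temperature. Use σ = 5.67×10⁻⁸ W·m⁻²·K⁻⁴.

At equilibrium, absorbed power = emitted power.
Absorbing cross-section = 2rL = 0.3484 m²; emitting surface = 2πrL = 1.095 m² (ratio π).
αS·A_cross = εσ·A_surf·T⁴  ⇒  T⁴ = αS/(ε·πσ).
T⁴ = 0.250·3370/(0.46·π·5.67×10⁻⁸) = 1.028×10¹⁰ K⁴.
T = (1.028×10¹⁰)^(1/4).

T ≈ 318 K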